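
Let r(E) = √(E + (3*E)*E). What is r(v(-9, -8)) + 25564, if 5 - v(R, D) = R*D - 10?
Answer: 25564 + √9690 ≈ 25662.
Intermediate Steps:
v(R, D) = 15 - D*R (v(R, D) = 5 - (R*D - 10) = 5 - (D*R - 10) = 5 - (-10 + D*R) = 5 + (10 - D*R) = 15 - D*R)
r(E) = √(E + 3*E²)
r(v(-9, -8)) + 25564 = √((15 - 1*(-8)*(-9))*(1 + 3*(15 - 1*(-8)*(-9)))) + 25564 = √((15 - 72)*(1 + 3*(15 - 72))) + 25564 = √(-57*(1 + 3*(-57))) + 25564 = √(-57*(1 - 171)) + 25564 = √(-57*(-170)) + 25564 = √9690 + 25564 = 25564 + √9690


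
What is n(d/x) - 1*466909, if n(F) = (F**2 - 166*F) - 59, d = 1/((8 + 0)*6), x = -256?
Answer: -70509804969983/150994944 ≈ -4.6697e+5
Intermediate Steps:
d = 1/48 (d = 1/(8*6) = 1/48 ≈ 0.020833)
n(F) = -59 + F**2 - 166*F
n(d/x) - 1*466909 = (-59 + ((1/48)/(-256))**2 - 83/(24*(-256))) - 1*466909 = (-59 + ((1/48)*(-1/256))**2 - 83*(-1)/(24*256)) - 466909 = (-59 + (-1/12288)**2 - 166*(-1/12288)) - 466909 = (-59 + 1/150994944 + 83/6144) - 466909 = -8906661887/150994944 - 466909 = -70509804969983/150994944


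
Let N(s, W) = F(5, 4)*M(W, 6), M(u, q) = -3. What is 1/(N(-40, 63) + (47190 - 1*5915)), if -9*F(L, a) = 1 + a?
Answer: 3/123830 ≈ 2.4227e-5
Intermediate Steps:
F(L, a) = -⅑ - a/9 (F(L, a) = -(1 + a)/9 = -⅑ - a/9)
N(s, W) = 5/3 (N(s, W) = (-⅑ - ⅑*4)*(-3) = (-⅑ - 4/9)*(-3) = -5/9*(-3) = 5/3)
1/(N(-40, 63) + (47190 - 1*5915)) = 1/(5/3 + (47190 - 1*5915)) = 1/(5/3 + (47190 - 5915)) = 1/(5/3 + 41275) = 1/(123830/3) = 3/123830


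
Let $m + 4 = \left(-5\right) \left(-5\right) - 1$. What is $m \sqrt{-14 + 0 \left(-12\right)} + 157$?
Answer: $157 + 20 i \sqrt{14} \approx 157.0 + 74.833 i$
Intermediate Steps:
$m = 20$ ($m = -4 - -24 = -4 + \left(25 - 1\right) = -4 + 24 = 20$)
$m \sqrt{-14 + 0 \left(-12\right)} + 157 = 20 \sqrt{-14 + 0 \left(-12\right)} + 157 = 20 \sqrt{-14 + 0} + 157 = 20 \sqrt{-14} + 157 = 20 i \sqrt{14} + 157 = 157 + 20 i \sqrt{14}$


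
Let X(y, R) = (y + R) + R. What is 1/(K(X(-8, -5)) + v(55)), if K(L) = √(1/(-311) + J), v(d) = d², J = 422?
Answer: 85525/258701194 - √40815951/2845713134 ≈ 0.00032835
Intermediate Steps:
X(y, R) = y + 2*R (X(y, R) = (R + y) + R = y + 2*R)
K(L) = √40815951/311 (K(L) = √(1/(-311) + 422) = √(-1/311 + 422) = √(131241/311) = √40815951/311)
1/(K(X(-8, -5)) + v(55)) = 1/(√40815951/311 + 55²) = 1/(√40815951/311 + 3025) = 1/(3025 + √40815951/311)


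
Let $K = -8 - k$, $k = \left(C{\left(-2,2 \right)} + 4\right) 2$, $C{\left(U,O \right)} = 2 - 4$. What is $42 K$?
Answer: $-504$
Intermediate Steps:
$C{\left(U,O \right)} = -2$
$k = 4$ ($k = \left(-2 + 4\right) 2 = 2 \cdot 2 = 4$)
$K = -12$ ($K = -8 - 4 = -12$)
$42 K = 42 \left(-12\right) = -504$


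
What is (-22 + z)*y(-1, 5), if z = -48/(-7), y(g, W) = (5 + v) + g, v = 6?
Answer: -1060/7 ≈ -151.43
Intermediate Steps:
y(g, W) = 11 + g (y(g, W) = (5 + 6) + g = 11 + g)
z = 48/7 (z = -48*(-⅐) = 48/7 ≈ 6.8571)
(-22 + z)*y(-1, 5) = (-22 + 48/7)*(11 - 1) = -106/7*10 = -1060/7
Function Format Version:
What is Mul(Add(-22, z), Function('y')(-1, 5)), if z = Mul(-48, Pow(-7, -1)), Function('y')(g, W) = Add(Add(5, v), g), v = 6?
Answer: Rational(-1060, 7) ≈ -151.43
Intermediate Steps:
Function('y')(g, W) = Add(11, g) (Function('y')(g, W) = Add(Add(5, 6), g) = Add(11, g))
z = Rational(48, 7) (z = Mul(-48, Rational(-1, 7)) = Rational(48, 7) ≈ 6.8571)
Mul(Add(-22, z), Function('y')(-1, 5)) = Mul(Add(-22, Rational(48, 7)), Add(11, -1)) = Mul(Rational(-106, 7), 10) = Rational(-1060, 7)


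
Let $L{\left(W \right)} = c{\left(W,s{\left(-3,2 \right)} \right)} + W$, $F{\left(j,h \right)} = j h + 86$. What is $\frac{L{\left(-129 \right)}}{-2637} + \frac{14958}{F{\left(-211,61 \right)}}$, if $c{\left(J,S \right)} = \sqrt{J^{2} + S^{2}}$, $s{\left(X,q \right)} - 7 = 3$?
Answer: $- \frac{12598327}{11238015} - \frac{\sqrt{16741}}{2637} \approx -1.1701$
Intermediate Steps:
$s{\left(X,q \right)} = 10$ ($s{\left(X,q \right)} = 7 + 3 = 10$)
$F{\left(j,h \right)} = 86 + h j$ ($F{\left(j,h \right)} = h j + 86 = 86 + h j$)
$L{\left(W \right)} = W + \sqrt{100 + W^{2}}$ ($L{\left(W \right)} = \sqrt{W^{2} + 10^{2}} + W = \sqrt{W^{2} + 100} + W = \sqrt{100 + W^{2}} + W = W + \sqrt{100 + W^{2}}$)
$\frac{L{\left(-129 \right)}}{-2637} + \frac{14958}{F{\left(-211,61 \right)}} = \frac{-129 + \sqrt{100 + \left(-129\right)^{2}}}{-2637} + \frac{14958}{86 + 61 \left(-211\right)} = \left(-129 + \sqrt{100 + 16641}\right) \left(- \frac{1}{2637}\right) + \frac{14958}{86 - 12871} = \left(-129 + \sqrt{16741}\right) \left(- \frac{1}{2637}\right) + \frac{14958}{-12785} = \left(\frac{43}{879} - \frac{\sqrt{16741}}{2637}\right) + 14958 \left(- \frac{1}{12785}\right) = \left(\frac{43}{879} - \frac{\sqrt{16741}}{2637}\right) - \frac{14958}{12785} = - \frac{12598327}{11238015} - \frac{\sqrt{16741}}{2637}$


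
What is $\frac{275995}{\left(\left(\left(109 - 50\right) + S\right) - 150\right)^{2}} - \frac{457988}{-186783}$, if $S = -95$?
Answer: $\frac{22465242311}{2153981556} \approx 10.43$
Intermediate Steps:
$\frac{275995}{\left(\left(\left(109 - 50\right) + S\right) - 150\right)^{2}} - \frac{457988}{-186783} = \frac{275995}{\left(\left(\left(109 - 50\right) - 95\right) - 150\right)^{2}} - \frac{457988}{-186783} = \frac{275995}{\left(\left(59 - 95\right) - 150\right)^{2}} - - \frac{457988}{186783} = \frac{275995}{\left(-36 - 150\right)^{2}} + \frac{457988}{186783} = \frac{275995}{\left(-186\right)^{2}} + \frac{457988}{186783} = \frac{275995}{34596} + \frac{457988}{186783} = \frac{22465242311}{2153981556}$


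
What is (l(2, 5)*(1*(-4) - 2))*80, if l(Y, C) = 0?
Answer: 0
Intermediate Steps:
(l(2, 5)*(1*(-4) - 2))*80 = (0*(1*(-4) - 2))*80 = (0*(-4 - 2))*80 = (0*(-6))*80 = 0*80 = 0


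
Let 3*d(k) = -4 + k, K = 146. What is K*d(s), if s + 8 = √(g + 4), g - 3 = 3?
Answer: -584 + 146*√10/3 ≈ -430.10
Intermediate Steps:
g = 6 (g = 3 + 3 = 6)
s = -8 + √10 (s = -8 + √(6 + 4) = -8 + √10 ≈ -4.8377)
d(k) = -4/3 + k/3 (d(k) = (-4 + k)/3 = -4/3 + k/3)
K*d(s) = 146*(-4/3 + (-8 + √10)/3) = 146*(-4/3 + (-8/3 + √10/3)) = 146*(-4 + √10/3) = -584 + 146*√10/3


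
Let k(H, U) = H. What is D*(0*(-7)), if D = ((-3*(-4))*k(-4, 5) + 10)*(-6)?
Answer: 0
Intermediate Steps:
D = 228 (D = (-3*(-4)*(-4) + 10)*(-6) = (12*(-4) + 10)*(-6) = (-48 + 10)*(-6) = -38*(-6) = 228)
D*(0*(-7)) = 228*(0*(-7)) = 228*0 = 0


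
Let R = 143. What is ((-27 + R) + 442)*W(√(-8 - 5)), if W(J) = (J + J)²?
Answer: -29016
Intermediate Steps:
W(J) = 4*J² (W(J) = (2*J)² = 4*J²)
((-27 + R) + 442)*W(√(-8 - 5)) = ((-27 + 143) + 442)*(4*(√(-8 - 5))²) = (116 + 442)*(4*(√(-13))²) = 558*(4*(I*√13)²) = 558*(4*(-13)) = 558*(-52) = -29016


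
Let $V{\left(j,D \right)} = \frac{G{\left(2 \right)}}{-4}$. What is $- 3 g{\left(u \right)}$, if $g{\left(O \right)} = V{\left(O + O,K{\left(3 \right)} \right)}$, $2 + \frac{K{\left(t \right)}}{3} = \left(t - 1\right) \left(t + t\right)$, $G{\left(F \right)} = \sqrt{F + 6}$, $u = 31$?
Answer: $\frac{3 \sqrt{2}}{2} \approx 2.1213$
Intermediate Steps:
$G{\left(F \right)} = \sqrt{6 + F}$
$K{\left(t \right)} = -6 + 6 t \left(-1 + t\right)$ ($K{\left(t \right)} = -6 + 3 \left(t - 1\right) \left(t + t\right) = -6 + 3 \left(-1 + t\right) 2 t = -6 + 3 \cdot 2 t \left(-1 + t\right) = -6 + 6 t \left(-1 + t\right)$)
$V{\left(j,D \right)} = - \frac{\sqrt{2}}{2}$ ($V{\left(j,D \right)} = \frac{\sqrt{6 + 2}}{-4} = \sqrt{8} \left(- \frac{1}{4}\right) = 2 \sqrt{2} \left(- \frac{1}{4}\right) = - \frac{\sqrt{2}}{2}$)
$g{\left(O \right)} = - \frac{\sqrt{2}}{2}$
$- 3 g{\left(u \right)} = - 3 \left(- \frac{\sqrt{2}}{2}\right) = \frac{3 \sqrt{2}}{2}$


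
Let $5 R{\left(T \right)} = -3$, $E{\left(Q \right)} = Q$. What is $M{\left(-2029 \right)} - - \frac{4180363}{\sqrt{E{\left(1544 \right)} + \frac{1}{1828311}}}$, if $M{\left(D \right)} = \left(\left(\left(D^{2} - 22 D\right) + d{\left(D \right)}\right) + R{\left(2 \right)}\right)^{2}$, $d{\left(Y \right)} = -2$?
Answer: $\frac{432947145693924}{25} + \frac{4180363 \sqrt{5161161399869535}}{2822912185} \approx 1.7318 \cdot 10^{13}$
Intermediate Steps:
$R{\left(T \right)} = - \frac{3}{5}$ ($R{\left(T \right)} = \frac{1}{5} \left(-3\right) = - \frac{3}{5}$)
$M{\left(D \right)} = \left(- \frac{13}{5} + D^{2} - 22 D\right)^{2}$ ($M{\left(D \right)} = \left(\left(\left(D^{2} - 22 D\right) - 2\right) - \frac{3}{5}\right)^{2} = \left(\left(-2 + D^{2} - 22 D\right) - \frac{3}{5}\right)^{2} = \left(- \frac{13}{5} + D^{2} - 22 D\right)^{2}$)
$M{\left(-2029 \right)} - - \frac{4180363}{\sqrt{E{\left(1544 \right)} + \frac{1}{1828311}}} = \frac{\left(13 - 5 \left(-2029\right)^{2} + 110 \left(-2029\right)\right)^{2}}{25} - - \frac{4180363}{\sqrt{1544 + \frac{1}{1828311}}} = \frac{\left(13 - 20584205 - 223190\right)^{2}}{25} - - \frac{4180363}{\sqrt{1544 + \frac{1}{1828311}}} = \frac{\left(13 - 20584205 - 223190\right)^{2}}{25} - - \frac{4180363}{\sqrt{\frac{2822912185}{1828311}}} = \frac{\left(-20807382\right)^{2}}{25} - - \frac{4180363}{\frac{1}{1828311} \sqrt{5161161399869535}} = \frac{1}{25} \cdot 432947145693924 - - 4180363 \frac{\sqrt{5161161399869535}}{2822912185} = \frac{432947145693924}{25} - - \frac{4180363 \sqrt{5161161399869535}}{2822912185} = \frac{432947145693924}{25} + \frac{4180363 \sqrt{5161161399869535}}{2822912185}$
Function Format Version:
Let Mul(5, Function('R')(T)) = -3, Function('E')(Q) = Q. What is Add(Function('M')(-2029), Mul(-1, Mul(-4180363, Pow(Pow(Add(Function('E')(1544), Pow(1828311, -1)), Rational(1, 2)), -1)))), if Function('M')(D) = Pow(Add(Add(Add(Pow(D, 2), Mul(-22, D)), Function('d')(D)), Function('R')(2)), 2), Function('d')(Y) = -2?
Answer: Add(Rational(432947145693924, 25), Mul(Rational(4180363, 2822912185), Pow(5161161399869535, Rational(1, 2)))) ≈ 1.7318e+13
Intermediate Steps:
Function('R')(T) = Rational(-3, 5) (Function('R')(T) = Mul(Rational(1, 5), -3) = Rational(-3, 5))
Function('M')(D) = Pow(Add(Rational(-13, 5), Pow(D, 2), Mul(-22, D)), 2) (Function('M')(D) = Pow(Add(Add(Add(Pow(D, 2), Mul(-22, D)), -2), Rational(-3, 5)), 2) = Pow(Add(Add(-2, Pow(D, 2), Mul(-22, D)), Rational(-3, 5)), 2) = Pow(Add(Rational(-13, 5), Pow(D, 2), Mul(-22, D)), 2))
Add(Function('M')(-2029), Mul(-1, Mul(-4180363, Pow(Pow(Add(Function('E')(1544), Pow(1828311, -1)), Rational(1, 2)), -1)))) = Add(Mul(Rational(1, 25), Pow(Add(13, Mul(-5, Pow(-2029, 2)), Mul(110, -2029)), 2)), Mul(-1, Mul(-4180363, Pow(Pow(Add(1544, Pow(1828311, -1)), Rational(1, 2)), -1)))) = Add(Mul(Rational(1, 25), Pow(Add(13, Mul(-5, 4116841), -223190), 2)), Mul(-1, Mul(-4180363, Pow(Pow(Add(1544, Rational(1, 1828311)), Rational(1, 2)), -1)))) = Add(Mul(Rational(1, 25), Pow(Add(13, -20584205, -223190), 2)), Mul(-1, Mul(-4180363, Pow(Pow(Rational(2822912185, 1828311), Rational(1, 2)), -1)))) = Add(Mul(Rational(1, 25), Pow(-20807382, 2)), Mul(-1, Mul(-4180363, Pow(Mul(Rational(1, 1828311), Pow(5161161399869535, Rational(1, 2))), -1)))) = Add(Mul(Rational(1, 25), 432947145693924), Mul(-1, Mul(-4180363, Mul(Rational(1, 2822912185), Pow(5161161399869535, Rational(1, 2)))))) = Add(Rational(432947145693924, 25), Mul(-1, Mul(Rational(-4180363, 2822912185), Pow(5161161399869535, Rational(1, 2))))) = Add(Rational(432947145693924, 25), Mul(Rational(4180363, 2822912185), Pow(5161161399869535, Rational(1, 2))))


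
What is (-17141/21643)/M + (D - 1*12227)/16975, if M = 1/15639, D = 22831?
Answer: -4550226478153/367389925 ≈ -12385.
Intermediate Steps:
M = 1/15639 ≈ 6.3943e-5
(-17141/21643)/M + (D - 1*12227)/16975 = (-17141/21643)/(1/15639) + (22831 - 1*12227)/16975 = -17141*1/21643*15639 + (22831 - 12227)*(1/16975) = -17141/21643*15639 + 10604*(1/16975) = -268068099/21643 + 10604/16975 = -4550226478153/367389925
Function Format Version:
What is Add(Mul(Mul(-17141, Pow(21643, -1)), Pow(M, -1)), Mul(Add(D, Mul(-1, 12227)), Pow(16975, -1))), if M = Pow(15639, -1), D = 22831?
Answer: Rational(-4550226478153, 367389925) ≈ -12385.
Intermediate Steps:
M = Rational(1, 15639) ≈ 6.3943e-5
Add(Mul(Mul(-17141, Pow(21643, -1)), Pow(M, -1)), Mul(Add(D, Mul(-1, 12227)), Pow(16975, -1))) = Add(Mul(Mul(-17141, Pow(21643, -1)), Pow(Rational(1, 15639), -1)), Mul(Add(22831, Mul(-1, 12227)), Pow(16975, -1))) = Add(Mul(Mul(-17141, Rational(1, 21643)), 15639), Mul(Add(22831, -12227), Rational(1, 16975))) = Add(Mul(Rational(-17141, 21643), 15639), Mul(10604, Rational(1, 16975))) = Add(Rational(-268068099, 21643), Rational(10604, 16975)) = Rational(-4550226478153, 367389925)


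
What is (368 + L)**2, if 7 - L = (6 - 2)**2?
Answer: 128881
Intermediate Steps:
L = -9 (L = 7 - (6 - 2)**2 = 7 - 1*4**2 = 7 - 1*16 = 7 - 16 = -9)
(368 + L)**2 = (368 - 9)**2 = 359**2 = 128881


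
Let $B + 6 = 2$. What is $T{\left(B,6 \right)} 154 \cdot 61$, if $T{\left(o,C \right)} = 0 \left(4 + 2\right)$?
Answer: $0$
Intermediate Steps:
$B = -4$ ($B = -6 + 2 = -4$)
$T{\left(o,C \right)} = 0$ ($T{\left(o,C \right)} = 0 \cdot 6 = 0$)
$T{\left(B,6 \right)} 154 \cdot 61 = 0 \cdot 154 \cdot 61 = 0 \cdot 61 = 0$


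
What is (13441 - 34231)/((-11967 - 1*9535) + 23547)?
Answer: -4158/409 ≈ -10.166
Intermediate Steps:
(13441 - 34231)/((-11967 - 1*9535) + 23547) = -20790/((-11967 - 9535) + 23547) = -20790/(-21502 + 23547) = -20790/2045 = -20790*1/2045 = -4158/409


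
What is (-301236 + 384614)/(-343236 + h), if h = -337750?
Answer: -41689/340493 ≈ -0.12244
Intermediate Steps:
(-301236 + 384614)/(-343236 + h) = (-301236 + 384614)/(-343236 - 337750) = 83378/(-680986) = 83378*(-1/680986) = -41689/340493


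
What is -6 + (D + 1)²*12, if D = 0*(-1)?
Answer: 6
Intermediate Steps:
D = 0
-6 + (D + 1)²*12 = -6 + (0 + 1)²*12 = -6 + 1²*12 = -6 + 1*12 = -6 + 12 = 6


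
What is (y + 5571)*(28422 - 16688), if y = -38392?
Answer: -385121614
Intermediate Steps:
(y + 5571)*(28422 - 16688) = (-38392 + 5571)*(28422 - 16688) = -32821*11734 = -385121614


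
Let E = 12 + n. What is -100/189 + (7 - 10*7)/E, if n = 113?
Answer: -24407/23625 ≈ -1.0331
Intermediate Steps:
E = 125 (E = 12 + 113 = 125)
-100/189 + (7 - 10*7)/E = -100/189 + (7 - 10*7)/125 = -100*1/189 + (7 - 70)*(1/125) = -100/189 - 63*1/125 = -100/189 - 63/125 = -24407/23625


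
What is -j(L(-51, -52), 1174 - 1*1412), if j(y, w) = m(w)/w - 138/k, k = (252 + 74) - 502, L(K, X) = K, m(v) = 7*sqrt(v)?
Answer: -69/88 + I*sqrt(238)/34 ≈ -0.78409 + 0.45374*I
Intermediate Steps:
k = -176 (k = 326 - 502 = -176)
j(y, w) = 69/88 + 7/sqrt(w) (j(y, w) = (7*sqrt(w))/w - 138/(-176) = 7/sqrt(w) - 138*(-1/176) = 7/sqrt(w) + 69/88 = 69/88 + 7/sqrt(w))
-j(L(-51, -52), 1174 - 1*1412) = -(69/88 + 7/sqrt(1174 - 1*1412)) = -(69/88 + 7/sqrt(1174 - 1412)) = -(69/88 + 7/sqrt(-238)) = -(69/88 + 7*(-I*sqrt(238)/238)) = -(69/88 - I*sqrt(238)/34) = -69/88 + I*sqrt(238)/34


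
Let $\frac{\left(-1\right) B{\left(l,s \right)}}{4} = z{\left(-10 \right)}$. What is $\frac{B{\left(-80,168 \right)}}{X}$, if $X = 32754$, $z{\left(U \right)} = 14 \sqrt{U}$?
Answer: $- \frac{28 i \sqrt{10}}{16377} \approx - 0.0054066 i$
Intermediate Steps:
$B{\left(l,s \right)} = - 56 i \sqrt{10}$ ($B{\left(l,s \right)} = - 4 \cdot 14 \sqrt{-10} = - 4 \cdot 14 i \sqrt{10} = - 56 i \sqrt{10}$)
$\frac{B{\left(-80,168 \right)}}{X} = \frac{\left(-56\right) i \sqrt{10}}{32754} = - 56 i \sqrt{10} \cdot \frac{1}{32754} = - \frac{28 i \sqrt{10}}{16377}$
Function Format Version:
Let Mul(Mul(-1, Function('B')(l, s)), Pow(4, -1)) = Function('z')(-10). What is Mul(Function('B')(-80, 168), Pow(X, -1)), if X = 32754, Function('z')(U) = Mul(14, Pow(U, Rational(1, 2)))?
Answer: Mul(Rational(-28, 16377), I, Pow(10, Rational(1, 2))) ≈ Mul(-0.0054066, I)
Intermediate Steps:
Function('B')(l, s) = Mul(-56, I, Pow(10, Rational(1, 2))) (Function('B')(l, s) = Mul(-4, Mul(14, Pow(-10, Rational(1, 2)))) = Mul(-4, Mul(14, Mul(I, Pow(10, Rational(1, 2))))) = Mul(-4, Mul(14, I, Pow(10, Rational(1, 2)))) = Mul(-56, I, Pow(10, Rational(1, 2))))
Mul(Function('B')(-80, 168), Pow(X, -1)) = Mul(Mul(-56, I, Pow(10, Rational(1, 2))), Pow(32754, -1)) = Mul(Mul(-56, I, Pow(10, Rational(1, 2))), Rational(1, 32754)) = Mul(Rational(-28, 16377), I, Pow(10, Rational(1, 2)))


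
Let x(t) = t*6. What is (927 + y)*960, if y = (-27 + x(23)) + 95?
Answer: 1087680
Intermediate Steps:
x(t) = 6*t
y = 206 (y = (-27 + 6*23) + 95 = (-27 + 138) + 95 = 111 + 95 = 206)
(927 + y)*960 = (927 + 206)*960 = 1133*960 = 1087680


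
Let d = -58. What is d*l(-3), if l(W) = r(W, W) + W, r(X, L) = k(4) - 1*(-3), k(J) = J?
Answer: -232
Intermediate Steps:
r(X, L) = 7 (r(X, L) = 4 - 1*(-3) = 4 + 3 = 7)
l(W) = 7 + W
d*l(-3) = -58*(7 - 3) = -58*4 = -232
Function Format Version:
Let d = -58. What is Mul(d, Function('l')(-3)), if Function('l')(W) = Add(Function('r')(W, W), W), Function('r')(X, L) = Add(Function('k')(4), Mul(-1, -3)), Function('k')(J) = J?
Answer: -232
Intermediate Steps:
Function('r')(X, L) = 7 (Function('r')(X, L) = Add(4, Mul(-1, -3)) = Add(4, 3) = 7)
Function('l')(W) = Add(7, W)
Mul(d, Function('l')(-3)) = Mul(-58, Add(7, -3)) = Mul(-58, 4) = -232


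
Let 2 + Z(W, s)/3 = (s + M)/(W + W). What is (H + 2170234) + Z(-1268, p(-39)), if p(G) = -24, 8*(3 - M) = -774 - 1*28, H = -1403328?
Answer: 24540797/32 ≈ 7.6690e+5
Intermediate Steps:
M = 413/4 (M = 3 - (-774 - 1*28)/8 = 3 - (-774 - 28)/8 = 3 - ⅛*(-802) = 3 + 401/4 = 413/4 ≈ 103.25)
Z(W, s) = -6 + 3*(413/4 + s)/(2*W) (Z(W, s) = -6 + 3*((s + 413/4)/(W + W)) = -6 + 3*((413/4 + s)/((2*W))) = -6 + 3*((413/4 + s)*(1/(2*W))) = -6 + 3*((413/4 + s)/(2*W)) = -6 + 3*(413/4 + s)/(2*W))
(H + 2170234) + Z(-1268, p(-39)) = (-1403328 + 2170234) + (3/8)*(413 - 16*(-1268) + 4*(-24))/(-1268) = 766906 + (3/8)*(-1/1268)*(413 + 20288 - 96) = 766906 + (3/8)*(-1/1268)*20605 = 766906 - 195/32 = 24540797/32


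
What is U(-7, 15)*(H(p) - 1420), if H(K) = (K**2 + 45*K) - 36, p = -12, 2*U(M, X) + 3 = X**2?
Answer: -205572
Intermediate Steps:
U(M, X) = -3/2 + X**2/2
H(K) = -36 + K**2 + 45*K
U(-7, 15)*(H(p) - 1420) = (-3/2 + (1/2)*15**2)*((-36 + (-12)**2 + 45*(-12)) - 1420) = (-3/2 + (1/2)*225)*((-36 + 144 - 540) - 1420) = (-3/2 + 225/2)*(-432 - 1420) = 111*(-1852) = -205572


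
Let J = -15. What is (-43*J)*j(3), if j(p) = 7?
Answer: 4515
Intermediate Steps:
(-43*J)*j(3) = -43*(-15)*7 = 645*7 = 4515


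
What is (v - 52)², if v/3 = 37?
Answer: 3481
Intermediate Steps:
v = 111 (v = 3*37 = 111)
(v - 52)² = (111 - 52)² = 59² = 3481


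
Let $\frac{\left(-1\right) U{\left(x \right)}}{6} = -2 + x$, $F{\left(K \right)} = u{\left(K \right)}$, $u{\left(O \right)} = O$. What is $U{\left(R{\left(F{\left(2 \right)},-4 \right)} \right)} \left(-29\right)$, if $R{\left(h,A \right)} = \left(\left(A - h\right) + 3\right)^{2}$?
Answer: $1218$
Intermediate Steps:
$F{\left(K \right)} = K$
$R{\left(h,A \right)} = \left(3 + A - h\right)^{2}$
$U{\left(x \right)} = 12 - 6 x$ ($U{\left(x \right)} = - 6 \left(-2 + x\right) = 12 - 6 x$)
$U{\left(R{\left(F{\left(2 \right)},-4 \right)} \right)} \left(-29\right) = \left(12 - 6 \left(3 - 4 - 2\right)^{2}\right) \left(-29\right) = \left(12 - 6 \left(-3\right)^{2}\right) \left(-29\right) = \left(12 - 54\right) \left(-29\right) = \left(-42\right) \left(-29\right) = 1218$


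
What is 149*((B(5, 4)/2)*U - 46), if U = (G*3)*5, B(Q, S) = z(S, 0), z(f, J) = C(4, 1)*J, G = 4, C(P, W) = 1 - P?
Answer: -6854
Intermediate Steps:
z(f, J) = -3*J (z(f, J) = (1 - 1*4)*J = (1 - 4)*J = -3*J)
B(Q, S) = 0 (B(Q, S) = -3*0 = 0)
U = 60 (U = (4*3)*5 = 12*5 = 60)
149*((B(5, 4)/2)*U - 46) = 149*((0/2)*60 - 46) = 149*((0*(1/2))*60 - 46) = 149*(0*60 - 46) = 149*(0 - 46) = 149*(-46) = -6854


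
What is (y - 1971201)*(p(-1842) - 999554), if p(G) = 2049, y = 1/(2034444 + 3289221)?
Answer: 2093566241460739664/1064733 ≈ 1.9663e+12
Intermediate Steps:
y = 1/5323665 ≈ 1.8784e-7
(y - 1971201)*(p(-1842) - 999554) = (1/5323665 - 1971201)*(2049 - 999554) = -10494013771664/5323665*(-997505) = 2093566241460739664/1064733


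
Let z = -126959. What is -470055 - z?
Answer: -343096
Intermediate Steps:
-470055 - z = -470055 - 1*(-126959) = -470055 + 126959 = -343096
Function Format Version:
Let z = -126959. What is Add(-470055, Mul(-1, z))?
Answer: -343096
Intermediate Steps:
Add(-470055, Mul(-1, z)) = Add(-470055, Mul(-1, -126959)) = Add(-470055, 126959) = -343096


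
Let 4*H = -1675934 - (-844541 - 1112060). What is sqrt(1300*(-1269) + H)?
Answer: I*sqrt(6318133)/2 ≈ 1256.8*I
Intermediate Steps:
H = 280667/4 (H = (-1675934 - (-844541 - 1112060))/4 = (-1675934 - 1*(-1956601))/4 = (-1675934 + 1956601)/4 = (1/4)*280667 = 280667/4 ≈ 70167.)
sqrt(1300*(-1269) + H) = sqrt(1300*(-1269) + 280667/4) = sqrt(-1649700 + 280667/4) = sqrt(-6318133/4) = I*sqrt(6318133)/2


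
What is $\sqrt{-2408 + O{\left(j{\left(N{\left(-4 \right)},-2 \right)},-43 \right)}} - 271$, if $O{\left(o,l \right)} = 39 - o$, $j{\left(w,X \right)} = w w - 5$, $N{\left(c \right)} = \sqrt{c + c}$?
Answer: $-271 + 2 i \sqrt{589} \approx -271.0 + 48.539 i$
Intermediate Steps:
$N{\left(c \right)} = \sqrt{2} \sqrt{c}$ ($N{\left(c \right)} = \sqrt{2 c} = \sqrt{2} \sqrt{c}$)
$j{\left(w,X \right)} = -5 + w^{2}$ ($j{\left(w,X \right)} = w^{2} - 5 = -5 + w^{2}$)
$\sqrt{-2408 + O{\left(j{\left(N{\left(-4 \right)},-2 \right)},-43 \right)}} - 271 = \sqrt{-2408 + \left(39 - \left(-5 + \left(\sqrt{2} \sqrt{-4}\right)^{2}\right)\right)} - 271 = \sqrt{-2408 + \left(39 - \left(-5 + \left(\sqrt{2} \cdot 2 i\right)^{2}\right)\right)} - 271 = \sqrt{-2408 + \left(39 - \left(-5 + \left(2 i \sqrt{2}\right)^{2}\right)\right)} - 271 = \sqrt{-2408 + \left(39 - \left(-5 - 8\right)\right)} - 271 = \sqrt{-2408 + \left(39 - -13\right)} - 271 = \sqrt{-2408 + \left(39 + 13\right)} - 271 = \sqrt{-2408 + 52} - 271 = \sqrt{-2356} - 271 = 2 i \sqrt{589} - 271 = -271 + 2 i \sqrt{589}$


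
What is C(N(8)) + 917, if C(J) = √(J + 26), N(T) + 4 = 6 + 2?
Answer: 917 + √30 ≈ 922.48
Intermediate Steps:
N(T) = 4 (N(T) = -4 + (6 + 2) = -4 + 8 = 4)
C(J) = √(26 + J)
C(N(8)) + 917 = √(26 + 4) + 917 = √30 + 917 = 917 + √30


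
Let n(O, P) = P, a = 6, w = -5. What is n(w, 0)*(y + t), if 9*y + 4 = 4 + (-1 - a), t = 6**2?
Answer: 0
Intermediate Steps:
t = 36
y = -7/9 (y = -4/9 + (4 + (-1 - 1*6))/9 = -4/9 + (4 + (-1 - 6))/9 = -4/9 + (4 - 7)/9 = -4/9 + (1/9)*(-3) = -4/9 - 1/3 = -7/9 ≈ -0.77778)
n(w, 0)*(y + t) = 0*(-7/9 + 36) = 0*(317/9) = 0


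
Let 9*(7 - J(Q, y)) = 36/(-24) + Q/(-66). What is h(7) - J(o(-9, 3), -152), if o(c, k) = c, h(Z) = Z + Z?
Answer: 226/33 ≈ 6.8485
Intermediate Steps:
h(Z) = 2*Z
J(Q, y) = 43/6 + Q/594 (J(Q, y) = 7 - (36/(-24) + Q/(-66))/9 = 7 - (36*(-1/24) + Q*(-1/66))/9 = 7 - (-3/2 - Q/66)/9 = 7 + (⅙ + Q/594) = 43/6 + Q/594)
h(7) - J(o(-9, 3), -152) = 2*7 - (43/6 + (1/594)*(-9)) = 14 - (43/6 - 1/66) = 14 - 1*236/33 = 14 - 236/33 = 226/33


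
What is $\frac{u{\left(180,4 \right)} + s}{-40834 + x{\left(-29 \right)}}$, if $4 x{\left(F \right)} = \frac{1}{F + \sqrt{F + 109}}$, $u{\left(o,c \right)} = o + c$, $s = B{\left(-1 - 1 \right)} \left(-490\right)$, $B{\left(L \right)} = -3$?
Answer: $- \frac{164472072920}{4060492256669} + \frac{26464 \sqrt{5}}{20302461283345} \approx -0.040505$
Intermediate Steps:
$s = 1470$ ($s = \left(-3\right) \left(-490\right) = 1470$)
$u{\left(o,c \right)} = c + o$
$x{\left(F \right)} = \frac{1}{4 \left(F + \sqrt{109 + F}\right)}$ ($x{\left(F \right)} = \frac{1}{4 \left(F + \sqrt{F + 109}\right)} = \frac{1}{4 \left(F + \sqrt{109 + F}\right)}$)
$\frac{u{\left(180,4 \right)} + s}{-40834 + x{\left(-29 \right)}} = \frac{\left(4 + 180\right) + 1470}{-40834 + \frac{1}{4 \left(-29 + \sqrt{109 - 29}\right)}} = \frac{184 + 1470}{-40834 + \frac{1}{4 \left(-29 + \sqrt{80}\right)}} = \frac{1654}{-40834 + \frac{1}{4 \left(-29 + 4 \sqrt{5}\right)}}$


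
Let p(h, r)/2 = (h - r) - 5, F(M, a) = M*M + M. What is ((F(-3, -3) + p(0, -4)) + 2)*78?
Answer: 468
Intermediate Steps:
F(M, a) = M + M² (F(M, a) = M² + M = M + M²)
p(h, r) = -10 - 2*r + 2*h (p(h, r) = 2*((h - r) - 5) = 2*(-5 + h - r) = -10 - 2*r + 2*h)
((F(-3, -3) + p(0, -4)) + 2)*78 = ((-3*(1 - 3) + (-10 - 2*(-4) + 2*0)) + 2)*78 = ((-3*(-2) + (-10 + 8 + 0)) + 2)*78 = ((6 - 2) + 2)*78 = (4 + 2)*78 = 6*78 = 468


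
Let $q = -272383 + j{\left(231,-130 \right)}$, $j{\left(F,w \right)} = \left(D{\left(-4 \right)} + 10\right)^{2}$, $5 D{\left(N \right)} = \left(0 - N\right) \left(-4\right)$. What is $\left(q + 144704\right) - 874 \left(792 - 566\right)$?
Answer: $- \frac{8128919}{25} \approx -3.2516 \cdot 10^{5}$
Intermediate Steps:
$D{\left(N \right)} = \frac{4 N}{5}$ ($D{\left(N \right)} = \frac{\left(0 - N\right) \left(-4\right)}{5} = \frac{- N \left(-4\right)}{5} = \frac{4 N}{5}$)
$j{\left(F,w \right)} = \frac{1156}{25}$ ($j{\left(F,w \right)} = \left(\frac{4}{5} \left(-4\right) + 10\right)^{2} = \left(- \frac{16}{5} + 10\right)^{2} = \left(\frac{34}{5}\right)^{2} = \frac{1156}{25}$)
$q = - \frac{6808419}{25}$ ($q = -272383 + \frac{1156}{25} = - \frac{6808419}{25} \approx -2.7234 \cdot 10^{5}$)
$\left(q + 144704\right) - 874 \left(792 - 566\right) = \left(- \frac{6808419}{25} + 144704\right) - 874 \left(792 - 566\right) = - \frac{3190819}{25} - 197524 = - \frac{8128919}{25}$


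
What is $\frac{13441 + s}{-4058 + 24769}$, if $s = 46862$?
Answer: $\frac{60303}{20711} \approx 2.9116$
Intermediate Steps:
$\frac{13441 + s}{-4058 + 24769} = \frac{13441 + 46862}{-4058 + 24769} = \frac{60303}{20711}$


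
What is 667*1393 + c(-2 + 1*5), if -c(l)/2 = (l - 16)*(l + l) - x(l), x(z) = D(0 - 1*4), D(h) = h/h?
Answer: 929289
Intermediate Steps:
D(h) = 1
x(z) = 1
c(l) = 2 - 4*l*(-16 + l) (c(l) = -2*((l - 16)*(l + l) - 1*1) = -2*((-16 + l)*(2*l) - 1) = -2*(2*l*(-16 + l) - 1) = -2*(-1 + 2*l*(-16 + l)) = 2 - 4*l*(-16 + l))
667*1393 + c(-2 + 1*5) = 667*1393 + (2 - 4*(-2 + 1*5)² + 64*(-2 + 1*5)) = 929131 + (2 - 4*(-2 + 5)² + 64*(-2 + 5)) = 929131 + (2 - 4*3² + 64*3) = 929131 + (2 - 4*9 + 192) = 929131 + (2 - 36 + 192) = 929131 + 158 = 929289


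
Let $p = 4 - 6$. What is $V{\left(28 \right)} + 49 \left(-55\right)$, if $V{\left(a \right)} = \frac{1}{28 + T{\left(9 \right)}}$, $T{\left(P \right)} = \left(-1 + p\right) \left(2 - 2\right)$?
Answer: $- \frac{75459}{28} \approx -2695.0$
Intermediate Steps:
$p = -2$ ($p = 4 - 6 = -2$)
$T{\left(P \right)} = 0$ ($T{\left(P \right)} = \left(-1 - 2\right) \left(2 - 2\right) = \left(-3\right) 0 = 0$)
$V{\left(a \right)} = \frac{1}{28}$ ($V{\left(a \right)} = \frac{1}{28 + 0} = \frac{1}{28}$)
$V{\left(28 \right)} + 49 \left(-55\right) = \frac{1}{28} + 49 \left(-55\right) = \frac{1}{28} - 2695 = - \frac{75459}{28}$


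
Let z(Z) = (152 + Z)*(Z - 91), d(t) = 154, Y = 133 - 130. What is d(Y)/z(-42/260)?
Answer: -371800/33418127 ≈ -0.011126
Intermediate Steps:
Y = 3
z(Z) = (-91 + Z)*(152 + Z) (z(Z) = (152 + Z)*(-91 + Z) = (-91 + Z)*(152 + Z))
d(Y)/z(-42/260) = 154/(-13832 + (-42/260)**2 + 61*(-42/260)) = 154/(-13832 + (-42*1/260)**2 + 61*(-42*1/260)) = 154/(-13832 + (-21/130)**2 + 61*(-21/130)) = 154/(-13832 + 441/16900 - 1281/130) = 154/(-233926889/16900) = 154*(-16900/233926889) = -371800/33418127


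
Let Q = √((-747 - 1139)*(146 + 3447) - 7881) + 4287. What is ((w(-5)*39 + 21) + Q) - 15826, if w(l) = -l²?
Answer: -12493 + I*√6784279 ≈ -12493.0 + 2604.7*I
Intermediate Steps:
Q = 4287 + I*√6784279 (Q = √(-1886*3593 - 7881) + 4287 = √(-6776398 - 7881) + 4287 = √(-6784279) + 4287 = I*√6784279 + 4287 = 4287 + I*√6784279 ≈ 4287.0 + 2604.7*I)
((w(-5)*39 + 21) + Q) - 15826 = ((-1*(-5)²*39 + 21) + (4287 + I*√6784279)) - 15826 = ((-1*25*39 + 21) + (4287 + I*√6784279)) - 15826 = ((-25*39 + 21) + (4287 + I*√6784279)) - 15826 = ((-975 + 21) + (4287 + I*√6784279)) - 15826 = (-954 + (4287 + I*√6784279)) - 15826 = (3333 + I*√6784279) - 15826 = -12493 + I*√6784279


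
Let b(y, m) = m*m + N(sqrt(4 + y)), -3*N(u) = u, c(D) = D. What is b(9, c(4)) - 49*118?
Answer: -5766 - sqrt(13)/3 ≈ -5767.2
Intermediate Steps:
N(u) = -u/3
b(y, m) = m**2 - sqrt(4 + y)/3 (b(y, m) = m*m - sqrt(4 + y)/3 = m**2 - sqrt(4 + y)/3)
b(9, c(4)) - 49*118 = (4**2 - sqrt(4 + 9)/3) - 49*118 = (16 - sqrt(13)/3) - 5782 = -5766 - sqrt(13)/3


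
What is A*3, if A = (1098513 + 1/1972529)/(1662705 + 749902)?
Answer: 6500546248134/4758937273103 ≈ 1.3660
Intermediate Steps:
A = 2166848749378/4758937273103 (A = (1098513 + 1/1972529)/2412607 = (2166848749378/1972529)*(1/2412607) = 2166848749378/4758937273103 ≈ 0.45532)
A*3 = (2166848749378/4758937273103)*3 = 6500546248134/4758937273103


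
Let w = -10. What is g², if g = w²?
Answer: 10000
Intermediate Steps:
g = 100 (g = (-10)² = 100)
g² = 100² = 10000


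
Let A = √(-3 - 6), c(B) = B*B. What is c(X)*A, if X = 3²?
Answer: 243*I ≈ 243.0*I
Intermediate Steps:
X = 9
c(B) = B²
A = 3*I (A = √(-9) = 3*I ≈ 3.0*I)
c(X)*A = 9²*(3*I) = 81*(3*I) = 243*I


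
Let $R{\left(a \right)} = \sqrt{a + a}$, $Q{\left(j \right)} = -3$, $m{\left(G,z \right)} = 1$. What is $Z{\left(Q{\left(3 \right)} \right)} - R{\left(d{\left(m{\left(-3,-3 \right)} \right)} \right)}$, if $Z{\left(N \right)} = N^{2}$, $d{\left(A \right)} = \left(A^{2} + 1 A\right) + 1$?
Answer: $9 - \sqrt{6} \approx 6.5505$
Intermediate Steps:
$d{\left(A \right)} = 1 + A + A^{2}$ ($d{\left(A \right)} = \left(A^{2} + A\right) + 1 = \left(A + A^{2}\right) + 1 = 1 + A + A^{2}$)
$R{\left(a \right)} = \sqrt{2} \sqrt{a}$ ($R{\left(a \right)} = \sqrt{2 a} = \sqrt{2} \sqrt{a}$)
$Z{\left(Q{\left(3 \right)} \right)} - R{\left(d{\left(m{\left(-3,-3 \right)} \right)} \right)} = \left(-3\right)^{2} - \sqrt{2} \sqrt{1 + 1 + 1^{2}} = 9 - \sqrt{2} \sqrt{1 + 1 + 1} = 9 - \sqrt{2} \sqrt{3} = 9 - \sqrt{6}$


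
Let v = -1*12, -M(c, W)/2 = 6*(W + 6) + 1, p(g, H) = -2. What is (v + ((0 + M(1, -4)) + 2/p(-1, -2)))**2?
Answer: 1521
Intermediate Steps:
M(c, W) = -74 - 12*W (M(c, W) = -2*(6*(W + 6) + 1) = -2*(6*(6 + W) + 1) = -2*((36 + 6*W) + 1) = -2*(37 + 6*W) = -74 - 12*W)
v = -12
(v + ((0 + M(1, -4)) + 2/p(-1, -2)))**2 = (-12 + ((0 + (-74 - 12*(-4))) + 2/(-2)))**2 = (-12 + ((0 + (-74 + 48)) + 2*(-1/2)))**2 = (-12 + ((0 - 26) - 1))**2 = (-12 + (-26 - 1))**2 = (-12 - 27)**2 = (-39)**2 = 1521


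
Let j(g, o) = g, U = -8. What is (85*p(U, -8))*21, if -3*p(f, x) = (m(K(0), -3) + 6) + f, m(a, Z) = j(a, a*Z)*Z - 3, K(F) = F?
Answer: 2975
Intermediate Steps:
m(a, Z) = -3 + Z*a (m(a, Z) = a*Z - 3 = Z*a - 3 = -3 + Z*a)
p(f, x) = -1 - f/3 (p(f, x) = -(((-3 - 3*0) + 6) + f)/3 = -(((-3 + 0) + 6) + f)/3 = -((-3 + 6) + f)/3 = -(3 + f)/3 = -1 - f/3)
(85*p(U, -8))*21 = (85*(-1 - ⅓*(-8)))*21 = (85*(-1 + 8/3))*21 = (85*(5/3))*21 = (425/3)*21 = 2975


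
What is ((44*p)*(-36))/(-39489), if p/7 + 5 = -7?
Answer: -44352/13163 ≈ -3.3694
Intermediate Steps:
p = -84 (p = -35 + 7*(-7) = -35 - 49 = -84)
((44*p)*(-36))/(-39489) = ((44*(-84))*(-36))/(-39489) = -3696*(-36)*(-1/39489) = 133056*(-1/39489) = -44352/13163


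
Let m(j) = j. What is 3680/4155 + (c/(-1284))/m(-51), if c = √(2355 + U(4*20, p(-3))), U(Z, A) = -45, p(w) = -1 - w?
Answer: 736/831 + √2310/65484 ≈ 0.88641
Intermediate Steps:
c = √2310 (c = √(2355 - 45) = √2310 ≈ 48.062)
3680/4155 + (c/(-1284))/m(-51) = 3680/4155 + (√2310/(-1284))/(-51) = 3680*(1/4155) + (√2310*(-1/1284))*(-1/51) = 736/831 - √2310/1284*(-1/51) = 736/831 + √2310/65484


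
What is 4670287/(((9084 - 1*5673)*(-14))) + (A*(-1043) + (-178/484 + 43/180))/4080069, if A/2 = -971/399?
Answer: -62581574253440597/639908964206820 ≈ -97.798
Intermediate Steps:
A = -1942/399 (A = 2*(-971/399) = -1942/399 ≈ -4.8672)
4670287/(((9084 - 1*5673)*(-14))) + (A*(-1043) + (-178/484 + 43/180))/4080069 = 4670287/(((9084 - 1*5673)*(-14))) + (-1942/399*(-1043) + (-178/484 + 43/180))/4080069 = 4670287/(((9084 - 5673)*(-14))) + (289358/57 + (-178*1/484 + 43*(1/180)))*(1/4080069) = 4670287/((3411*(-14))) + (289358/57 + (-89/242 + 43/180))*(1/4080069) = 4670287/(-47754) + (289358/57 - 2807/21780)*(1/4080069) = 4670287*(-1/47754) + (2100685747/413820)*(1/4080069) = -4670287/47754 + 2100685747/1688414153580 = -62581574253440597/639908964206820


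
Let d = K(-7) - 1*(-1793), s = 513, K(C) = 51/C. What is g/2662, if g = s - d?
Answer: -8909/18634 ≈ -0.47810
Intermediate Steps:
d = 12500/7 (d = 51/(-7) - 1*(-1793) = 51*(-1/7) + 1793 = -51/7 + 1793 = 12500/7 ≈ 1785.7)
g = -8909/7 (g = 513 - 1*12500/7 = 513 - 12500/7 = -8909/7 ≈ -1272.7)
g/2662 = -8909/7/2662 = -8909/7*1/2662 = -8909/18634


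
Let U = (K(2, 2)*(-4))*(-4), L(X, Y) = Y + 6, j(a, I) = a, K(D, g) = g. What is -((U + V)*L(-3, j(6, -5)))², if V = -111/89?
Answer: -1078728336/7921 ≈ -1.3619e+5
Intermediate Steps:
L(X, Y) = 6 + Y
U = 32 (U = (2*(-4))*(-4) = -8*(-4) = 32)
V = -111/89 (V = -111*1/89 = -111/89 ≈ -1.2472)
-((U + V)*L(-3, j(6, -5)))² = -((32 - 111/89)*(6 + 6))² = -((2737/89)*12)² = -(32844/89)² = -1*1078728336/7921 = -1078728336/7921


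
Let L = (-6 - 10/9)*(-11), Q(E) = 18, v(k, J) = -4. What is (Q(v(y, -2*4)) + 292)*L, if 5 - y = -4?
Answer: 218240/9 ≈ 24249.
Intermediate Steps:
y = 9 (y = 5 - 1*(-4) = 5 + 4 = 9)
L = 704/9 (L = (-6 - 10*⅑)*(-11) = (-6 - 10/9)*(-11) = -64/9*(-11) = 704/9 ≈ 78.222)
(Q(v(y, -2*4)) + 292)*L = (18 + 292)*(704/9) = 310*(704/9) = 218240/9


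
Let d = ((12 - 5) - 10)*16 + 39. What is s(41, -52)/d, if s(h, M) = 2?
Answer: -2/9 ≈ -0.22222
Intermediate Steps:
d = -9 (d = (7 - 10)*16 + 39 = -3*16 + 39 = -48 + 39 = -9)
s(41, -52)/d = 2/(-9) = 2*(-1/9) = -2/9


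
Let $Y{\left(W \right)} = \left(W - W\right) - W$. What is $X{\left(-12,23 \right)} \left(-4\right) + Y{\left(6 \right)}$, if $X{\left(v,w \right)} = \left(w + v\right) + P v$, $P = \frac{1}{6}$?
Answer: $-42$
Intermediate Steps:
$P = \frac{1}{6} \approx 0.16667$
$Y{\left(W \right)} = - W$ ($Y{\left(W \right)} = 0 - W = - W$)
$X{\left(v,w \right)} = w + \frac{7 v}{6}$ ($X{\left(v,w \right)} = \left(w + v\right) + \frac{v}{6} = \left(v + w\right) + \frac{v}{6} = w + \frac{7 v}{6}$)
$X{\left(-12,23 \right)} \left(-4\right) + Y{\left(6 \right)} = \left(23 + \frac{7}{6} \left(-12\right)\right) \left(-4\right) - 6 = \left(23 - 14\right) \left(-4\right) - 6 = 9 \left(-4\right) - 6 = -36 - 6 = -42$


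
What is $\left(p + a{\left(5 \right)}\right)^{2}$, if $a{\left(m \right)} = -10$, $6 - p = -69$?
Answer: $4225$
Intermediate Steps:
$p = 75$ ($p = 6 - -69 = 6 + 69 = 75$)
$\left(p + a{\left(5 \right)}\right)^{2} = \left(75 - 10\right)^{2} = 65^{2} = 4225$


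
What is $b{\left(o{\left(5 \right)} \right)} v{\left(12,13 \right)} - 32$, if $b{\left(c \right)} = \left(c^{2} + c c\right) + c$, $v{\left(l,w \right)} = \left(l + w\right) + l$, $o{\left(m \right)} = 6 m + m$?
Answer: $91913$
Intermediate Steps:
$o{\left(m \right)} = 7 m$
$v{\left(l,w \right)} = w + 2 l$
$b{\left(c \right)} = c + 2 c^{2}$ ($b{\left(c \right)} = \left(c^{2} + c^{2}\right) + c = 2 c^{2} + c = c + 2 c^{2}$)
$b{\left(o{\left(5 \right)} \right)} v{\left(12,13 \right)} - 32 = 7 \cdot 5 \left(1 + 2 \cdot 7 \cdot 5\right) \left(13 + 2 \cdot 12\right) - 32 = 35 \left(1 + 2 \cdot 35\right) \left(13 + 24\right) - 32 = 35 \left(1 + 70\right) 37 - 32 = 35 \cdot 71 \cdot 37 - 32 = 2485 \cdot 37 - 32 = 91945 - 32 = 91913$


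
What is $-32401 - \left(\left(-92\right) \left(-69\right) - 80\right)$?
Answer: $-38669$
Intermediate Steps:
$-32401 - \left(\left(-92\right) \left(-69\right) - 80\right) = -32401 - \left(6348 - 80\right) = -32401 - 6268 = -38669$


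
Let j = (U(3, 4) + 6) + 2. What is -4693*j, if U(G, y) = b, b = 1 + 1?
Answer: -46930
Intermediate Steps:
b = 2
U(G, y) = 2
j = 10 (j = (2 + 6) + 2 = 8 + 2 = 10)
-4693*j = -4693*10 = -46930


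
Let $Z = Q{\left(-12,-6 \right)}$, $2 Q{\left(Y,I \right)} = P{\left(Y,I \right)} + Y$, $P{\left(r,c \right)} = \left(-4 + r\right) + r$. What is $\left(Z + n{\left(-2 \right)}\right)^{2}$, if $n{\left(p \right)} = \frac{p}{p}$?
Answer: $361$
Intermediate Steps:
$P{\left(r,c \right)} = -4 + 2 r$
$Q{\left(Y,I \right)} = -2 + \frac{3 Y}{2}$ ($Q{\left(Y,I \right)} = \frac{\left(-4 + 2 Y\right) + Y}{2} = \frac{-4 + 3 Y}{2} = -2 + \frac{3 Y}{2}$)
$Z = -20$ ($Z = -2 + \frac{3}{2} \left(-12\right) = -2 - 18 = -20$)
$n{\left(p \right)} = 1$
$\left(Z + n{\left(-2 \right)}\right)^{2} = \left(-20 + 1\right)^{2} = \left(-19\right)^{2} = 361$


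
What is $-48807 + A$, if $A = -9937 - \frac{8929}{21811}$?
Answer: $- \frac{1281274313}{21811} \approx -58744.0$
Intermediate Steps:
$A = - \frac{216744836}{21811}$ ($A = -9937 - \frac{8929}{21811} = - \frac{216744836}{21811} \approx -9937.4$)
$-48807 + A = -48807 - \frac{216744836}{21811} = - \frac{1281274313}{21811}$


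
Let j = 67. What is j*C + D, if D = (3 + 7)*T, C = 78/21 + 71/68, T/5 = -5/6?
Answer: 395765/1428 ≈ 277.15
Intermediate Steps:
T = -25/6 (T = 5*(-5/6) = 5*(-5*⅙) = 5*(-⅚) = -25/6 ≈ -4.1667)
C = 2265/476 (C = 78*(1/21) + 71*(1/68) = 26/7 + 71/68 = 2265/476 ≈ 4.7584)
D = -125/3 (D = (3 + 7)*(-25/6) = 10*(-25/6) = -125/3 ≈ -41.667)
j*C + D = 67*(2265/476) - 125/3 = 151755/476 - 125/3 = 395765/1428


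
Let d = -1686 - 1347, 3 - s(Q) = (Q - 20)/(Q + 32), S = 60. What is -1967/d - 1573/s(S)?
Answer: -109614854/178947 ≈ -612.55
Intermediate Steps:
s(Q) = 3 - (-20 + Q)/(32 + Q) (s(Q) = 3 - (Q - 20)/(Q + 32) = 3 - (-20 + Q)/(32 + Q))
d = -3033
-1967/d - 1573/s(S) = -1967/(-3033) - 1573*(32 + 60)/(2*(58 + 60)) = -1967*(-1/3033) - 1573/(2*118/92) = 1967/3033 - 1573/(2*(1/92)*118) = 1967/3033 - 1573/59/23 = 1967/3033 - 1573*23/59 = 1967/3033 - 36179/59 = -109614854/178947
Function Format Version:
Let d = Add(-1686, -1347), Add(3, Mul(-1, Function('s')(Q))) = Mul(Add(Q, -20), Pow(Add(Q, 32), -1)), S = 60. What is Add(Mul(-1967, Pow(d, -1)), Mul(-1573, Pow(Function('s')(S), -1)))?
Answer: Rational(-109614854, 178947) ≈ -612.55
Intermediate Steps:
Function('s')(Q) = Add(3, Mul(-1, Pow(Add(32, Q), -1), Add(-20, Q))) (Function('s')(Q) = Add(3, Mul(-1, Mul(Add(Q, -20), Pow(Add(Q, 32), -1)))) = Add(3, Mul(-1, Mul(Add(-20, Q), Pow(Add(32, Q), -1)))) = Add(3, Mul(-1, Mul(Pow(Add(32, Q), -1), Add(-20, Q)))) = Add(3, Mul(-1, Pow(Add(32, Q), -1), Add(-20, Q))))
d = -3033
Add(Mul(-1967, Pow(d, -1)), Mul(-1573, Pow(Function('s')(S), -1))) = Add(Mul(-1967, Pow(-3033, -1)), Mul(-1573, Pow(Mul(2, Pow(Add(32, 60), -1), Add(58, 60)), -1))) = Add(Mul(-1967, Rational(-1, 3033)), Mul(-1573, Pow(Mul(2, Pow(92, -1), 118), -1))) = Add(Rational(1967, 3033), Mul(-1573, Pow(Mul(2, Rational(1, 92), 118), -1))) = Add(Rational(1967, 3033), Mul(-1573, Pow(Rational(59, 23), -1))) = Add(Rational(1967, 3033), Mul(-1573, Rational(23, 59))) = Add(Rational(1967, 3033), Rational(-36179, 59)) = Rational(-109614854, 178947)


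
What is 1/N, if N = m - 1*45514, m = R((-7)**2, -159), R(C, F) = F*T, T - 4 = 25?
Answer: -1/50125 ≈ -1.9950e-5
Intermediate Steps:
T = 29 (T = 4 + 25 = 29)
R(C, F) = 29*F (R(C, F) = F*29 = 29*F)
m = -4611 (m = 29*(-159) = -4611)
N = -50125 (N = -4611 - 1*45514 = -4611 - 45514 = -50125)
1/N = 1/(-50125) = -1/50125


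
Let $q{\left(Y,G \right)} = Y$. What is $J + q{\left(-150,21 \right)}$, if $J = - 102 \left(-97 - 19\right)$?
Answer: $11682$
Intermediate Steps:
$J = 11832$ ($J = \left(-102\right) \left(-116\right) = 11832$)
$J + q{\left(-150,21 \right)} = 11832 - 150 = 11682$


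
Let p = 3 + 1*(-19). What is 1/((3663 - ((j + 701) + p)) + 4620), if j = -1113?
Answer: 1/8711 ≈ 0.00011480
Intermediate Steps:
p = -16 (p = 3 - 19 = -16)
1/((3663 - ((j + 701) + p)) + 4620) = 1/((3663 - ((-1113 + 701) - 16)) + 4620) = 1/((3663 - (-412 - 16)) + 4620) = 1/((3663 - 1*(-428)) + 4620) = 1/((3663 + 428) + 4620) = 1/(4091 + 4620) = 1/8711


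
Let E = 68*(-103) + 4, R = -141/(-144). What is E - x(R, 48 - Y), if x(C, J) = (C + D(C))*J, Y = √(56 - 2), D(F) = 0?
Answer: -7047 + 47*√6/16 ≈ -7039.8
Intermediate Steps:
R = 47/48 (R = -141*(-1/144) = 47/48 ≈ 0.97917)
Y = 3*√6 (Y = √54 = 3*√6 ≈ 7.3485)
x(C, J) = C*J (x(C, J) = (C + 0)*J = C*J)
E = -7000 (E = -7004 + 4 = -7000)
E - x(R, 48 - Y) = -7000 - 47*(48 - 3*√6)/48 = -7000 - (47 - 47*√6/16) = -7000 + (-47 + 47*√6/16) = -7047 + 47*√6/16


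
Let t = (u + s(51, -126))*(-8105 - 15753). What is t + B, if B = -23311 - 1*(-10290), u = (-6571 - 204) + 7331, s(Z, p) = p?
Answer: -10271961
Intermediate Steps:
u = 556 (u = -6775 + 7331 = 556)
B = -13021 (B = -23311 + 10290 = -13021)
t = -10258940 (t = (556 - 126)*(-8105 - 15753) = 430*(-23858) = -10258940)
t + B = -10258940 - 13021 = -10271961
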